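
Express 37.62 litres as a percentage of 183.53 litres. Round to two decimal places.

37.62 litres ÷ 183.53 litres ≈ 20.50%.

20.50%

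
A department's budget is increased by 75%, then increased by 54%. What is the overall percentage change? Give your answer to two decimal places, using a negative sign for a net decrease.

169.50%

The combined multiplier is 1.75 × 1.54 = 2.695.
That corresponds to an increase of 169.50%.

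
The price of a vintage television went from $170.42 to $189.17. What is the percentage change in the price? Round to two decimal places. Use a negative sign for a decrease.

Change: $189.17 − $170.42 = $18.75.
Relative to the original: $18.75 ÷ $170.42 ≈ 11.00%.

11.00%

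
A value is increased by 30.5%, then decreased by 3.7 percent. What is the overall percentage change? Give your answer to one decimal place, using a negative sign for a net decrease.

25.7%

A 30.5% increase multiplies by 1.305.
Then a 3.7% decrease: 1.305 × 0.963 = 1.256715.
Overall factor 1.256715, i.e. 25.7%.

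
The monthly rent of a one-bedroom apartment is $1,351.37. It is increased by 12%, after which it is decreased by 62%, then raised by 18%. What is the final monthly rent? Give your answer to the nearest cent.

$678.67

Each change multiplies by a factor: 1.12 × 0.38 × 1.18 = 0.502208.
$1,351.37 × 0.502208 = $678.66882496 ≈ $678.67.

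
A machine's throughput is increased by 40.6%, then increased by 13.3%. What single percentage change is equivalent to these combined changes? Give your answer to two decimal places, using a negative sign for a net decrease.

A 40.6% increase multiplies by 1.406.
Then a 13.3% increase: 1.406 × 1.133 = 1.592998.
Overall factor 1.592998, i.e. 59.30%.

59.30%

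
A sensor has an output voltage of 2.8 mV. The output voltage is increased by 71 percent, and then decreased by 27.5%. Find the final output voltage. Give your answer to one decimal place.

Each change multiplies by a factor: 1.71 × 0.725 = 1.23975.
2.8 × 1.23975 = 3.4713 ≈ 3.5.

3.5 mV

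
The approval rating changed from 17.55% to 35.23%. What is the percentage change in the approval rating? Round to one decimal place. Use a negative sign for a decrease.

The change is 35.23 − 17.55 = 17.68 percentage points.
Relative to the original 17.55%, that is 17.68 ÷ 17.55 ≈ 100.7%.

100.7%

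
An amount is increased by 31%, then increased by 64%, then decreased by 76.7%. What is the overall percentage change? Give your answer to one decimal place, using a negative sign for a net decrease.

The combined multiplier is 1.31 × 1.64 × 0.233 = 0.5005772.
That corresponds to a decrease of 49.9%.

-49.9%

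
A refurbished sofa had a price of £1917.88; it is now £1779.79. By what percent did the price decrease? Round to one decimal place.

7.2%

Change: £1779.79 − £1917.88 = -£138.09.
Relative to the original: -£138.09 ÷ £1917.88 ≈ -7.2%.
So the price decreased by 7.2%.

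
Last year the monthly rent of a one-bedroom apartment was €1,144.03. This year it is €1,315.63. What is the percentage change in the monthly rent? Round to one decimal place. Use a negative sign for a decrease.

15.0%

Change: €1,315.63 − €1,144.03 = €171.60.
Relative to the original: €171.60 ÷ €1,144.03 ≈ 15.0%.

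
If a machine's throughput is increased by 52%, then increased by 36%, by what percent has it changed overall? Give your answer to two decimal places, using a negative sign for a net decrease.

A 52% increase multiplies by 1.52.
Then a 36% increase: 1.52 × 1.36 = 2.0672.
Overall factor 2.0672, i.e. 106.72%.

106.72%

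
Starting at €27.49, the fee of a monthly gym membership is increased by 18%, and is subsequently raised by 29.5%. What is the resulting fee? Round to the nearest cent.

After the 18% increase: €27.49 × 1.18 = €32.4382.
Apply the 29.5% increase: €32.4382 × 1.295 = €42.007469 ≈ €42.01.

€42.01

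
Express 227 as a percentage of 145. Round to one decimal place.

227 ÷ 145 ≈ 156.6%.

156.6%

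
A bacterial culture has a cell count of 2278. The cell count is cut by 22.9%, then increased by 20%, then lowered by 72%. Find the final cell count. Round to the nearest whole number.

After the 22.9% decrease: 2278 × 0.771 = 1756.338.
After the 20% increase: 1756.338 × 1.2 = 2107.6056.
72% decrease: 2107.6056 × 0.28 = 590.129568 ≈ 590.

590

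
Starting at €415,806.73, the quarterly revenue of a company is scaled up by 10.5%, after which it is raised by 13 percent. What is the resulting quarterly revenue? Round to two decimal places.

Each change multiplies by a factor: 1.105 × 1.13 = 1.24865.
€415,806.73 × 1.24865 = €519197.0734145 ≈ €519,197.07.

€519,197.07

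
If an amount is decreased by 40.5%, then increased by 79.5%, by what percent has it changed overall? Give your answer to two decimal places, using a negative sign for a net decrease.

A 40.5% decrease multiplies by 0.595.
Then a 79.5% increase: 0.595 × 1.795 = 1.068025.
Overall factor 1.068025, i.e. 6.80%.

6.80%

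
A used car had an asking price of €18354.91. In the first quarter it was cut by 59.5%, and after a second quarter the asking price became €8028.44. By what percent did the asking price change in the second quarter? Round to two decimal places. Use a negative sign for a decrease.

8.00%

After the first quarter: €18354.91 × 0.405 = €7433.73855.
Second-quarter multiplier: €8028.44 ÷ €7433.73855 ≈ 1.08.
That is a change of 8.00%.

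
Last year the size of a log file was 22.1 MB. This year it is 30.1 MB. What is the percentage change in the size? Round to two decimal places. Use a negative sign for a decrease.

36.20%

Change: 30.1 − 22.1 = 8.0.
Relative to the original: 8.0 ÷ 22.1 ≈ 36.20%.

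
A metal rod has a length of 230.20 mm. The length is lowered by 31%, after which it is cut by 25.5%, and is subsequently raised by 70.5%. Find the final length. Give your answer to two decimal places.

201.76 mm

After the 31% decrease: 230.20 × 0.69 = 158.838.
After the 25.5% decrease: 158.838 × 0.745 = 118.33431.
Apply the 70.5% increase: 118.33431 × 1.705 = 201.75999855 ≈ 201.76.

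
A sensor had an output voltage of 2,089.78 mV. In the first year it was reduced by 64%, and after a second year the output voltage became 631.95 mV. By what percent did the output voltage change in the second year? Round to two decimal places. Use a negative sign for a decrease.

-16.00%

After the first year: 2,089.78 × 0.36 = 752.3208.
Second-year multiplier: 631.95 ÷ 752.3208 ≈ 0.840001.
That is a change of -16.00%.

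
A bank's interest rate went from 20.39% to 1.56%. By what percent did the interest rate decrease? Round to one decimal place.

The change is 1.56 − 20.39 = -18.83 percentage points.
Relative to the original 20.39%, that is -18.83 ÷ 20.39 ≈ -92.3%.
So the interest rate fell by 92.3%.

92.3%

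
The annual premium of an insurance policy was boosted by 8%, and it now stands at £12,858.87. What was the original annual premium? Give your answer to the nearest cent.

The overall multiplier applied was 1.08.
So the original annual premium was £12,858.87 ÷ 1.08 ≈ £11,906.36.

£11,906.36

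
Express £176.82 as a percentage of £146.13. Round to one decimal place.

121.0%

£176.82 ÷ £146.13 ≈ 121.0%.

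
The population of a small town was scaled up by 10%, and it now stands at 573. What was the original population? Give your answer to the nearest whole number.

521

The overall multiplier applied was 1.1.
So the original population was 573 ÷ 1.1 ≈ 521.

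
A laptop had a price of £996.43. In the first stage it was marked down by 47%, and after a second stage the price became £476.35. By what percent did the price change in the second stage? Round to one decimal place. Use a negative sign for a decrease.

After the first stage: £996.43 × 0.53 = £528.1079.
Second-stage multiplier: £476.35 ÷ £528.1079 ≈ 0.90199.
That is a change of -9.8%.

-9.8%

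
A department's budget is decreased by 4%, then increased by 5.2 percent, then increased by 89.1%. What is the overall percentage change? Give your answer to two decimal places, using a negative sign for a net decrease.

90.98%

The combined multiplier is 0.96 × 1.052 × 1.891 = 1.90975872.
That corresponds to an increase of 90.98%.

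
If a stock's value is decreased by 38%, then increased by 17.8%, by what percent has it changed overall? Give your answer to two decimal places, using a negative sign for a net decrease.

-26.96%

The combined multiplier is 0.62 × 1.178 = 0.73036.
That corresponds to a decrease of 26.96%.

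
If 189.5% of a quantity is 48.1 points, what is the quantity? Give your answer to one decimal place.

25.4 points

48.1 points ÷ 1.895 ≈ 25.4 points.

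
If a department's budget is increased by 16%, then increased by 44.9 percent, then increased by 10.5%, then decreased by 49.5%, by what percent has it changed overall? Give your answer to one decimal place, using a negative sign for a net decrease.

The combined multiplier is 1.16 × 1.449 × 1.105 × 0.505 = 0.937950741.
That corresponds to a decrease of 6.2%.

-6.2%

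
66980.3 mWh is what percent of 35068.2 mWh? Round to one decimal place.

191.0%

66980.3 mWh ÷ 35068.2 mWh ≈ 191.0%.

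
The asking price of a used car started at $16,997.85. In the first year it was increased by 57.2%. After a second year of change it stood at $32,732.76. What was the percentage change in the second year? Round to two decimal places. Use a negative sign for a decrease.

22.50%

After the first year: $16,997.85 × 1.572 = $26720.6202.
Second-year multiplier: $32,732.76 ÷ $26720.6202 ≈ 1.225.
That is a change of 22.50%.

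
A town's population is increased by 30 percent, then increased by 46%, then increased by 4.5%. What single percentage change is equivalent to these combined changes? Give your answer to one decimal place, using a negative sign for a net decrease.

98.3%

The combined multiplier is 1.3 × 1.46 × 1.045 = 1.98341.
That corresponds to an increase of 98.3%.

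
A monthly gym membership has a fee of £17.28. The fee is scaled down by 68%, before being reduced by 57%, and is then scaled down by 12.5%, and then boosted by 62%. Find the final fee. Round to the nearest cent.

£3.37

Apply the 68% decrease: £17.28 × 0.32 = £5.5296.
After the 57% decrease: £5.5296 × 0.43 = £2.377728.
After the 12.5% decrease: £2.377728 × 0.875 = £2.080512.
After the 62% increase: £2.080512 × 1.62 = £3.37042944 ≈ £3.37.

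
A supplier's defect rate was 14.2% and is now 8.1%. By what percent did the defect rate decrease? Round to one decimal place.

The change is 8.1 − 14.2 = -6.1 percentage points.
Relative to the original 14.2%, that is -6.1 ÷ 14.2 ≈ -43.0%.
So the defect rate fell by 43.0%.

43.0%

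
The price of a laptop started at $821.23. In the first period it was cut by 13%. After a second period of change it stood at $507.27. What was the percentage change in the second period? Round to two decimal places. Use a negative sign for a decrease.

After the first period: $821.23 × 0.87 = $714.4701.
Second-period multiplier: $507.27 ÷ $714.4701 ≈ 0.709995.
That is a change of -29.00%.

-29.00%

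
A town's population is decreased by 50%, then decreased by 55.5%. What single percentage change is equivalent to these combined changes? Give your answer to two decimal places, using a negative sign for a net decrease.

The combined multiplier is 0.5 × 0.445 = 0.2225.
That corresponds to a decrease of 77.75%.

-77.75%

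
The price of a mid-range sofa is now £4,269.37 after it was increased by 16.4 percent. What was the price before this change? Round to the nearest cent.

The overall multiplier applied was 1.164.
So the original price was £4,269.37 ÷ 1.164 ≈ £3,667.84.

£3,667.84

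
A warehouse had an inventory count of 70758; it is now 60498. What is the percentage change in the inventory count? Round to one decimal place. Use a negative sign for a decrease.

Change: 60498 − 70758 = -10260.
Relative to the original: -10260 ÷ 70758 ≈ -14.5%.

-14.5%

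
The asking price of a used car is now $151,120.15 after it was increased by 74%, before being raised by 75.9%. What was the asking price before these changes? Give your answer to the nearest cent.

$49,375.02

The overall multiplier applied was 1.74 × 1.759 = 3.06066.
So the original asking price was $151,120.15 ÷ 3.06066 ≈ $49,375.02.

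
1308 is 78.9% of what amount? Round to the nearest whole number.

1658

1308 ÷ 0.789 ≈ 1658.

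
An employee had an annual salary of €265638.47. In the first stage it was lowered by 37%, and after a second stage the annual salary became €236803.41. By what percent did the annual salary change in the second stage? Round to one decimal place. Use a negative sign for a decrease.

After the first stage: €265638.47 × 0.63 = €167352.2361.
Second-stage multiplier: €236803.41 ÷ €167352.2361 ≈ 1.415.
That is a change of 41.5%.

41.5%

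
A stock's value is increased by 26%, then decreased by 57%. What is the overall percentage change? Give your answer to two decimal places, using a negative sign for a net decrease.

The combined multiplier is 1.26 × 0.43 = 0.5418.
That corresponds to a decrease of 45.82%.

-45.82%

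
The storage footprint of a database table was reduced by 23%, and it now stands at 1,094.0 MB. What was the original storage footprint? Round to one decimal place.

The overall multiplier applied was 0.77.
So the original storage footprint was 1,094.0 ÷ 0.77 ≈ 1,420.8 MB.

1,420.8 MB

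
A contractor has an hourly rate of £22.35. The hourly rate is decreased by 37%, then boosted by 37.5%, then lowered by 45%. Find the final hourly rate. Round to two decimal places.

£10.65

Each change multiplies by a factor: 0.63 × 1.375 × 0.55 = 0.4764375.
£22.35 × 0.4764375 = £10.648378125 ≈ £10.65.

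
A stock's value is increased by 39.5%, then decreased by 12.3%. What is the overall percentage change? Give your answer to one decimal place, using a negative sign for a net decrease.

22.3%

A 39.5% increase multiplies by 1.395.
Then a 12.3% decrease: 1.395 × 0.877 = 1.223415.
Overall factor 1.223415, i.e. 22.3%.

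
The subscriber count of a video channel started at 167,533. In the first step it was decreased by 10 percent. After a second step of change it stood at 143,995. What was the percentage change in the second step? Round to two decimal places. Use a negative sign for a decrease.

-4.50%

After the first step: 167,533 × 0.9 = 150779.7.
Second-step multiplier: 143,995 ÷ 150779.7 ≈ 0.955003.
That is a change of -4.50%.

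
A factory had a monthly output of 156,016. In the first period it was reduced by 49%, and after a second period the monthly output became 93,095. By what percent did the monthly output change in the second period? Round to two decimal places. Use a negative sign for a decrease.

After the first period: 156,016 × 0.51 = 79568.16.
Second-period multiplier: 93,095 ÷ 79568.16 ≈ 1.170003.
That is a change of 17.00%.

17.00%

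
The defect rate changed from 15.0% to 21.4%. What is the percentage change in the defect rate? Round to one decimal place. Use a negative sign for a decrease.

42.7%

The change is 21.4 − 15.0 = 6.4 percentage points.
Relative to the original 15.0%, that is 6.4 ÷ 15.0 ≈ 42.7%.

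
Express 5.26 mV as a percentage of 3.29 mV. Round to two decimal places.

5.26 mV ÷ 3.29 mV ≈ 159.88%.

159.88%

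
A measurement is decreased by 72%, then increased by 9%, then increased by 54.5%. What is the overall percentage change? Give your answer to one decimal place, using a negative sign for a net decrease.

-52.8%

A 72% decrease multiplies by 0.28.
Then a 9% increase: 0.28 × 1.09 = 0.3052.
Then a 54.5% increase: 0.3052 × 1.545 = 0.471534.
Overall factor 0.471534, i.e. -52.8%.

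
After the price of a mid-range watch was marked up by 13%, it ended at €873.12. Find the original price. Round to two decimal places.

€772.67

The overall multiplier applied was 1.13.
So the original price was €873.12 ÷ 1.13 ≈ €772.67.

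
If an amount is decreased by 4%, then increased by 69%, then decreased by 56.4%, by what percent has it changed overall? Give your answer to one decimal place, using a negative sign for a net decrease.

A 4% decrease multiplies by 0.96.
Then a 69% increase: 0.96 × 1.69 = 1.6224.
Then a 56.4% decrease: 1.6224 × 0.436 = 0.7073664.
Overall factor 0.7073664, i.e. -29.3%.

-29.3%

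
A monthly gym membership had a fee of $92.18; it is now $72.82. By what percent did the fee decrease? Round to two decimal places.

Change: $72.82 − $92.18 = -$19.36.
Relative to the original: -$19.36 ÷ $92.18 ≈ -21.00%.
So the fee decreased by 21.00%.

21.00%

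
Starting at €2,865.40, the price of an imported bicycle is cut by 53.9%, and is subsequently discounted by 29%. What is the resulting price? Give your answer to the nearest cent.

€937.87

Each change multiplies by a factor: 0.461 × 0.71 = 0.32731.
€2,865.40 × 0.32731 = €937.874074 ≈ €937.87.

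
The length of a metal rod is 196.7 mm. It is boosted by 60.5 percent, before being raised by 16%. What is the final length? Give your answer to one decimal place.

366.2 mm

Apply the 60.5% increase: 196.7 × 1.605 = 315.7035.
After the 16% increase: 315.7035 × 1.16 = 366.21606 ≈ 366.2.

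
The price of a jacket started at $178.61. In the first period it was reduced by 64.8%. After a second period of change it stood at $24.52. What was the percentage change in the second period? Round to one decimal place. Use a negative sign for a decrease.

-61.0%

After the first period: $178.61 × 0.352 = $62.87072.
Second-period multiplier: $24.52 ÷ $62.87072 ≈ 0.39001.
That is a change of -61.0%.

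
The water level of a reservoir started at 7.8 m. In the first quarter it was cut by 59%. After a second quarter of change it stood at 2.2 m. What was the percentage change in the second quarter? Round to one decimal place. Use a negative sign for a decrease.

-31.2%

After the first quarter: 7.8 × 0.41 = 3.198.
Second-quarter multiplier: 2.2 ÷ 3.198 ≈ 0.68793.
That is a change of -31.2%.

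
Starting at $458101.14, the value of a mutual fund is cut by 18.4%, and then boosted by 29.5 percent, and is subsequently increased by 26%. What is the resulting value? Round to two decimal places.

$609946.64

Each change multiplies by a factor: 0.816 × 1.295 × 1.26 = 1.3314672.
$458101.14 × 1.3314672 = $609946.642192608 ≈ $609946.64.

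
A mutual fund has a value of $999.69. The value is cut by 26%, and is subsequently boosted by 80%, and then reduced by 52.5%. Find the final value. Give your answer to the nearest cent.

$632.50

26% decrease: $999.69 × 0.74 = $739.7706.
Apply the 80% increase: $739.7706 × 1.8 = $1331.58708.
Apply the 52.5% decrease: $1331.58708 × 0.475 = $632.503863 ≈ $632.50.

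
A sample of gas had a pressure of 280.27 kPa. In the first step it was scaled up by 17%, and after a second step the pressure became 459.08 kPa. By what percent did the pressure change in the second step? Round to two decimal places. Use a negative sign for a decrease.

After the first step: 280.27 × 1.17 = 327.9159.
Second-step multiplier: 459.08 ÷ 327.9159 ≈ 1.399993.
That is a change of 40.00%.

40.00%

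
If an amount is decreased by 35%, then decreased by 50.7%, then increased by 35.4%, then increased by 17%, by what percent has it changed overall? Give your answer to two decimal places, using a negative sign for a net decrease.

-49.23%

The combined multiplier is 0.65 × 0.493 × 1.354 × 1.17 = 0.507650481.
That corresponds to a decrease of 49.23%.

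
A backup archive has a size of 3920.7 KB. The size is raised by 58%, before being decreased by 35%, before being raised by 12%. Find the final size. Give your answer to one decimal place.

Each change multiplies by a factor: 1.58 × 0.65 × 1.12 = 1.15024.
3920.7 × 1.15024 = 4509.745968 ≈ 4509.7.

4509.7 KB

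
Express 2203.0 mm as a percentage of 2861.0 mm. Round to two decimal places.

77.00%

2203.0 mm ÷ 2861.0 mm ≈ 77.00%.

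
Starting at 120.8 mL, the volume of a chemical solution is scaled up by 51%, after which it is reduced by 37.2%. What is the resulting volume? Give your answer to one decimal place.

Each change multiplies by a factor: 1.51 × 0.628 = 0.94828.
120.8 × 0.94828 = 114.552224 ≈ 114.6.

114.6 mL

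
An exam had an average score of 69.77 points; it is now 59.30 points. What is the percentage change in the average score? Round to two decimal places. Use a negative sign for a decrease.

Change: 59.30 − 69.77 = -10.47.
Relative to the original: -10.47 ÷ 69.77 ≈ -15.01%.

-15.01%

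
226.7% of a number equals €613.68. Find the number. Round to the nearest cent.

€613.68 ÷ 2.267 ≈ €270.70.

€270.70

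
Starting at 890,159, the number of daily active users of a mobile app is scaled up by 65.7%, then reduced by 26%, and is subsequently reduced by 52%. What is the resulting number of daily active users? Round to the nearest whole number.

Apply the 65.7% increase: 890,159 × 1.657 = 1474993.463.
After the 26% decrease: 1474993.463 × 0.74 = 1091495.16262.
Apply the 52% decrease: 1091495.16262 × 0.48 = 523917.6780576 ≈ 523,918.

523,918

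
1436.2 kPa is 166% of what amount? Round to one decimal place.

1436.2 kPa ÷ 1.66 ≈ 865.2 kPa.

865.2 kPa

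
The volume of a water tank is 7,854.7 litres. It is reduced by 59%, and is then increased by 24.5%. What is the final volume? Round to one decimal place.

After the 59% decrease: 7,854.7 × 0.41 = 3220.427.
Apply the 24.5% increase: 3220.427 × 1.245 = 4009.431615 ≈ 4,009.4.

4,009.4 litres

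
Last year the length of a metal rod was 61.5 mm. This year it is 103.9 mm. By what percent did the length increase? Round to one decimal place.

68.9%

Change: 103.9 − 61.5 = 42.4.
Relative to the original: 42.4 ÷ 61.5 ≈ 68.9%.
So the length increased by 68.9%.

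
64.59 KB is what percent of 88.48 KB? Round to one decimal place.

64.59 KB ÷ 88.48 KB ≈ 73.0%.

73.0%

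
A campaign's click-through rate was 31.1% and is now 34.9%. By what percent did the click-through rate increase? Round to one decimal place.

The change is 34.9 − 31.1 = 3.8 percentage points.
Relative to the original 31.1%, that is 3.8 ÷ 31.1 ≈ 12.2%.
So the click-through rate rose by 12.2%.

12.2%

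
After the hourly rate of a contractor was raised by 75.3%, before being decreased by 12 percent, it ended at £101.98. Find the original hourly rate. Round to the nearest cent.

£66.11

The overall multiplier applied was 1.753 × 0.88 = 1.54264.
So the original hourly rate was £101.98 ÷ 1.54264 ≈ £66.11.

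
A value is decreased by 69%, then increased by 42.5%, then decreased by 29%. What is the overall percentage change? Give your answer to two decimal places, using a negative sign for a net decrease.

-68.64%

The combined multiplier is 0.31 × 1.425 × 0.71 = 0.3136425.
That corresponds to a decrease of 68.64%.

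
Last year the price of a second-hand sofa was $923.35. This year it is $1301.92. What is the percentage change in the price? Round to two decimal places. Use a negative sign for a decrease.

Change: $1301.92 − $923.35 = $378.57.
Relative to the original: $378.57 ÷ $923.35 ≈ 41.00%.

41.00%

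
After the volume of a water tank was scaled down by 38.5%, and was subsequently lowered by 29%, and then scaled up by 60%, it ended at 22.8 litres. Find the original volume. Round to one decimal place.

Undoing the 60% increase: 22.8 ÷ 1.6 = 14.25.
Undoing the 29% decrease: 14.25 ÷ 0.71 ≈ 20.070423.
Undoing the 38.5% decrease: 20.070423 ÷ 0.615 ≈ 32.6 litres.

32.6 litres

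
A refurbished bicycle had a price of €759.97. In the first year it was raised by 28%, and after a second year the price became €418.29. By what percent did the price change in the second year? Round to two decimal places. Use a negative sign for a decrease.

After the first year: €759.97 × 1.28 = €972.7616.
Second-year multiplier: €418.29 ÷ €972.7616 ≈ 0.430003.
That is a change of -57.00%.

-57.00%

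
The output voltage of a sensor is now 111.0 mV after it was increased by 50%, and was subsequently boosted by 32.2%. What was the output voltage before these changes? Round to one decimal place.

Undoing the 32.2% increase: 111.0 ÷ 1.322 ≈ 83.963691.
Undoing the 50% increase: 83.963691 ÷ 1.5 ≈ 56.0 mV.

56.0 mV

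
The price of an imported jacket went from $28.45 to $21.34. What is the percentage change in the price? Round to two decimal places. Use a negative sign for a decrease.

Change: $21.34 − $28.45 = -$7.11.
Relative to the original: -$7.11 ÷ $28.45 ≈ -24.99%.

-24.99%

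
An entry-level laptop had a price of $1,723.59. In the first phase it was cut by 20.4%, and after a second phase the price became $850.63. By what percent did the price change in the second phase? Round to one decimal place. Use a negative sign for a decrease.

After the first phase: $1,723.59 × 0.796 = $1371.97764.
Second-phase multiplier: $850.63 ÷ $1371.97764 ≈ 0.62.
That is a change of -38.0%.

-38.0%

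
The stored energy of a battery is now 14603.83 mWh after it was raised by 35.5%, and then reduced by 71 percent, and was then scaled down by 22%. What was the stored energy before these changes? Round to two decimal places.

47646.92 mWh

The overall multiplier applied was 1.355 × 0.29 × 0.78 = 0.306501.
So the original stored energy was 14603.83 ÷ 0.306501 ≈ 47646.92 mWh.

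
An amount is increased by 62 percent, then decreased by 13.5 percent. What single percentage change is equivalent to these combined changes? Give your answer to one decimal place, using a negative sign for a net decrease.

The combined multiplier is 1.62 × 0.865 = 1.4013.
That corresponds to an increase of 40.1%.

40.1%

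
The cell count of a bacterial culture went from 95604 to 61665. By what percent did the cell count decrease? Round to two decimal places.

35.50%

Change: 61665 − 95604 = -33939.
Relative to the original: -33939 ÷ 95604 ≈ -35.50%.
So the cell count decreased by 35.50%.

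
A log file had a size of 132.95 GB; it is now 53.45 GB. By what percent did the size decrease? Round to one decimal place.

59.8%

Change: 53.45 − 132.95 = -79.50.
Relative to the original: -79.50 ÷ 132.95 ≈ -59.8%.
So the size decreased by 59.8%.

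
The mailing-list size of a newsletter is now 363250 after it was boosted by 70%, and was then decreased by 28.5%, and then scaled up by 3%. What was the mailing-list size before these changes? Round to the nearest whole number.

290144

Undoing the 3% increase: 363250 ÷ 1.03 ≈ 352669.902913.
Undoing the 28.5% decrease: 352669.902913 ÷ 0.715 ≈ 493244.619459.
Undoing the 70% increase: 493244.619459 ÷ 1.7 ≈ 290144.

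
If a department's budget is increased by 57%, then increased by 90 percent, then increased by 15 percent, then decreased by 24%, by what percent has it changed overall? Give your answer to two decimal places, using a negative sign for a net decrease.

160.71%

The combined multiplier is 1.57 × 1.9 × 1.15 × 0.76 = 2.607142.
That corresponds to an increase of 160.71%.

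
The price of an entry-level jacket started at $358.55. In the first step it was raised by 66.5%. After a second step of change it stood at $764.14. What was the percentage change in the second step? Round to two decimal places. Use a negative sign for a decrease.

28.00%

After the first step: $358.55 × 1.665 = $596.98575.
Second-step multiplier: $764.14 ÷ $596.98575 ≈ 1.279997.
That is a change of 28.00%.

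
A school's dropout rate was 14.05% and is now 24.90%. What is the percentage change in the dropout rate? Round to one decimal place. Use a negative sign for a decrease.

77.2%

The change is 24.90 − 14.05 = 10.85 percentage points.
Relative to the original 14.05%, that is 10.85 ÷ 14.05 ≈ 77.2%.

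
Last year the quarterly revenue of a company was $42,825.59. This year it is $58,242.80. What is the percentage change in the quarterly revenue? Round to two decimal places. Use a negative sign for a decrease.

Change: $58,242.80 − $42,825.59 = $15,417.21.
Relative to the original: $15,417.21 ÷ $42,825.59 ≈ 36.00%.

36.00%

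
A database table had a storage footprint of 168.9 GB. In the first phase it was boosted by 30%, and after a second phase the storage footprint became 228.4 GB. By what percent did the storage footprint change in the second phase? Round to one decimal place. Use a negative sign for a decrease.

4.0%

After the first phase: 168.9 × 1.3 = 219.57.
Second-phase multiplier: 228.4 ÷ 219.57 ≈ 1.04021.
That is a change of 4.0%.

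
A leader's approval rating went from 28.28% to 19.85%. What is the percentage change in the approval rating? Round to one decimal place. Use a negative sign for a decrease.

The change is 19.85 − 28.28 = -8.43 percentage points.
Relative to the original 28.28%, that is -8.43 ÷ 28.28 ≈ -29.8%.

-29.8%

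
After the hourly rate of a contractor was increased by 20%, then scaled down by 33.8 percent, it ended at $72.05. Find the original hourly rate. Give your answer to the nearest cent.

The overall multiplier applied was 1.2 × 0.662 = 0.7944.
So the original hourly rate was $72.05 ÷ 0.7944 ≈ $90.70.

$90.70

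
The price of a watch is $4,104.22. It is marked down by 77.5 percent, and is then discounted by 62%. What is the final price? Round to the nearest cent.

Apply the 77.5% decrease: $4,104.22 × 0.225 = $923.4495.
After the 62% decrease: $923.4495 × 0.38 = $350.91081 ≈ $350.91.

$350.91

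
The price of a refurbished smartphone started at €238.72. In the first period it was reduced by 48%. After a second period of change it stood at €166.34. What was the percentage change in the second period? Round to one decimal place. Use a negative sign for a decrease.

After the first period: €238.72 × 0.52 = €124.1344.
Second-period multiplier: €166.34 ÷ €124.1344 ≈ 1.34.
That is a change of 34.0%.

34.0%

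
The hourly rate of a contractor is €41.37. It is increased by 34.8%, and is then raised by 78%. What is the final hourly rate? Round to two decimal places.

After the 34.8% increase: €41.37 × 1.348 = €55.76676.
After the 78% increase: €55.76676 × 1.78 = €99.2648328 ≈ €99.26.

€99.26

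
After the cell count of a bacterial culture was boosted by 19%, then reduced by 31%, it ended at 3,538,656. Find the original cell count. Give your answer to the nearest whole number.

The overall multiplier applied was 1.19 × 0.69 = 0.8211.
So the original cell count was 3,538,656 ÷ 0.8211 ≈ 4,309,653.

4,309,653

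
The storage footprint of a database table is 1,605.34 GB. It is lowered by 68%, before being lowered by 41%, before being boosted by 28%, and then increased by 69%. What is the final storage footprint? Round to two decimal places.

After the 68% decrease: 1,605.34 × 0.32 = 513.7088.
After the 41% decrease: 513.7088 × 0.59 = 303.088192.
After the 28% increase: 303.088192 × 1.28 = 387.95288576.
After the 69% increase: 387.95288576 × 1.69 = 655.6403769344 ≈ 655.64.

655.64 GB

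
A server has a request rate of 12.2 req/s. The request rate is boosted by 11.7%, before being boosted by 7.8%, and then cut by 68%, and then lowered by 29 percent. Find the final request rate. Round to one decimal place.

3.3 req/s

Each change multiplies by a factor: 1.117 × 1.078 × 0.32 × 0.71 = 0.2735774272.
12.2 × 0.2735774272 = 3.33764461184 ≈ 3.3.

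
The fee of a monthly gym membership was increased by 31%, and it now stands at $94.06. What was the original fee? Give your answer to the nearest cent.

The overall multiplier applied was 1.31.
So the original fee was $94.06 ÷ 1.31 ≈ $71.80.

$71.80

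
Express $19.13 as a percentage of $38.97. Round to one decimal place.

$19.13 ÷ $38.97 ≈ 49.1%.

49.1%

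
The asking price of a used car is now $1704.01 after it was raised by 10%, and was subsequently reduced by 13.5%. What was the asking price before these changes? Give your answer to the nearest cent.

The overall multiplier applied was 1.1 × 0.865 = 0.9515.
So the original asking price was $1704.01 ÷ 0.9515 ≈ $1790.87.

$1790.87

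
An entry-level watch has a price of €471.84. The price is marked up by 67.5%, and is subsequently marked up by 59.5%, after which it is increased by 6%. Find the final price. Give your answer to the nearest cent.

€1336.21

Apply the 67.5% increase: €471.84 × 1.675 = €790.332.
59.5% increase: €790.332 × 1.595 = €1260.57954.
Apply the 6% increase: €1260.57954 × 1.06 = €1336.2143124 ≈ €1336.21.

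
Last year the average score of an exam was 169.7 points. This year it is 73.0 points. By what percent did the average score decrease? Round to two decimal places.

56.98%

Change: 73.0 − 169.7 = -96.7.
Relative to the original: -96.7 ÷ 169.7 ≈ -56.98%.
So the average score decreased by 56.98%.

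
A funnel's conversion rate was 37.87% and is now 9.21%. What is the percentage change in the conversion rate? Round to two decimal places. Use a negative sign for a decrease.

The change is 9.21 − 37.87 = -28.66 percentage points.
Relative to the original 37.87%, that is -28.66 ÷ 37.87 ≈ -75.68%.

-75.68%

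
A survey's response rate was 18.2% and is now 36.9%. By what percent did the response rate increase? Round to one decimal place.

102.7%

The change is 36.9 − 18.2 = 18.7 percentage points.
Relative to the original 18.2%, that is 18.7 ÷ 18.2 ≈ 102.7%.
So the response rate rose by 102.7%.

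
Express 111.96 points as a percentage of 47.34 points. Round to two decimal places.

236.50%

111.96 points ÷ 47.34 points ≈ 236.50%.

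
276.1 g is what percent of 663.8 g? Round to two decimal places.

41.59%

276.1 g ÷ 663.8 g ≈ 41.59%.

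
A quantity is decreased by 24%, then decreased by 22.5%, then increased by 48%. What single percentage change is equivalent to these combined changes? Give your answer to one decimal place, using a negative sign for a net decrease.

-12.8%

The combined multiplier is 0.76 × 0.775 × 1.48 = 0.87172.
That corresponds to a decrease of 12.8%.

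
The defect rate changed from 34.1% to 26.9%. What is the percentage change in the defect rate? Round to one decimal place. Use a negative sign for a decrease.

-21.1%

The change is 26.9 − 34.1 = -7.2 percentage points.
Relative to the original 34.1%, that is -7.2 ÷ 34.1 ≈ -21.1%.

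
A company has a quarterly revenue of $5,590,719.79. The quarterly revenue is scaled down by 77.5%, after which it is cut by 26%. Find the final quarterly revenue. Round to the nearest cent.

$930,854.85

77.5% decrease: $5,590,719.79 × 0.225 = $1257911.95275.
26% decrease: $1257911.95275 × 0.74 = $930854.845035 ≈ $930,854.85.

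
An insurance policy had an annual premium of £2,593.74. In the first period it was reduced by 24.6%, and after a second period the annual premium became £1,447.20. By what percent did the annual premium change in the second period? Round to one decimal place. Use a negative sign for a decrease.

-26.0%

After the first period: £2,593.74 × 0.754 = £1955.67996.
Second-period multiplier: £1,447.20 ÷ £1955.67996 ≈ 0.74.
That is a change of -26.0%.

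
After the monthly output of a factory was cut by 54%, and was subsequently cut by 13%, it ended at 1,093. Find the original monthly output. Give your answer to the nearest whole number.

2,731

The overall multiplier applied was 0.46 × 0.87 = 0.4002.
So the original monthly output was 1,093 ÷ 0.4002 ≈ 2,731.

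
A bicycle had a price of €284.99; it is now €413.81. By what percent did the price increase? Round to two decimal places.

45.20%

Change: €413.81 − €284.99 = €128.82.
Relative to the original: €128.82 ÷ €284.99 ≈ 45.20%.
So the price increased by 45.20%.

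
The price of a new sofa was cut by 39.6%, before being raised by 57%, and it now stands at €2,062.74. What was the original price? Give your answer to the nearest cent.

Undoing the 57% increase: €2,062.74 ÷ 1.57 ≈ €1313.847134.
Undoing the 39.6% decrease: €1313.847134 ÷ 0.604 ≈ €2,175.24.

€2,175.24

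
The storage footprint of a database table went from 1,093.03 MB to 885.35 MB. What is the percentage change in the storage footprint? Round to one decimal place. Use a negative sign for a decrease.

-19.0%

Change: 885.35 − 1,093.03 = -207.68.
Relative to the original: -207.68 ÷ 1,093.03 ≈ -19.0%.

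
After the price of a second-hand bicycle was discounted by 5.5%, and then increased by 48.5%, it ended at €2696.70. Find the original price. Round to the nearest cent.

Undoing the 48.5% increase: €2696.70 ÷ 1.485 ≈ €1815.959596.
Undoing the 5.5% decrease: €1815.959596 ÷ 0.945 ≈ €1921.65.

€1921.65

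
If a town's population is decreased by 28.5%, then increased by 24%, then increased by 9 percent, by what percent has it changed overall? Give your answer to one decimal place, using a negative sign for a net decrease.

A 28.5% decrease multiplies by 0.715.
Then a 24% increase: 0.715 × 1.24 = 0.8866.
Then a 9% increase: 0.8866 × 1.09 = 0.966394.
Overall factor 0.966394, i.e. -3.4%.

-3.4%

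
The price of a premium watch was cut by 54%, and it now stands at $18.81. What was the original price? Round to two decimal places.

$40.89

The overall multiplier applied was 0.46.
So the original price was $18.81 ÷ 0.46 ≈ $40.89.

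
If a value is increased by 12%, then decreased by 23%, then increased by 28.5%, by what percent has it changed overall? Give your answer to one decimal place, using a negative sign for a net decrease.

10.8%

A 12% increase multiplies by 1.12.
Then a 23% decrease: 1.12 × 0.77 = 0.8624.
Then a 28.5% increase: 0.8624 × 1.285 = 1.108184.
Overall factor 1.108184, i.e. 10.8%.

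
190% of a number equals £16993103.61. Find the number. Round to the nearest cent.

£16993103.61 ÷ 1.9 ≈ £8943738.74.

£8943738.74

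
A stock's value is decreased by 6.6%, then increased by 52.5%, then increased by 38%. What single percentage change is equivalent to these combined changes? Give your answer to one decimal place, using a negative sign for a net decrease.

The combined multiplier is 0.934 × 1.525 × 1.38 = 1.965603.
That corresponds to an increase of 96.6%.

96.6%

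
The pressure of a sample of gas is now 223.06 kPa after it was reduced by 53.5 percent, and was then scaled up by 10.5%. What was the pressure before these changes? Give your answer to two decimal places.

434.12 kPa

Undoing the 10.5% increase: 223.06 ÷ 1.105 ≈ 201.864253.
Undoing the 53.5% decrease: 201.864253 ÷ 0.465 ≈ 434.12 kPa.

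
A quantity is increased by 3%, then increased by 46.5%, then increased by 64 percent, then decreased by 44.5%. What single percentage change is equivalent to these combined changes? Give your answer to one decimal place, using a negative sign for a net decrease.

The combined multiplier is 1.03 × 1.465 × 1.64 × 0.555 = 1.37344629.
That corresponds to an increase of 37.3%.

37.3%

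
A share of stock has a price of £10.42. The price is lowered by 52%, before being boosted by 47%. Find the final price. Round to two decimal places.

£7.35

After the 52% decrease: £10.42 × 0.48 = £5.0016.
Apply the 47% increase: £5.0016 × 1.47 = £7.352352 ≈ £7.35.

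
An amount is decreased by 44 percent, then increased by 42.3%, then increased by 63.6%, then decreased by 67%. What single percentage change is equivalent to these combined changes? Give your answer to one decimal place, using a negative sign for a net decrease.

-57.0%

The combined multiplier is 0.56 × 1.423 × 1.636 × 0.33 = 0.4302195744.
That corresponds to a decrease of 57.0%.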